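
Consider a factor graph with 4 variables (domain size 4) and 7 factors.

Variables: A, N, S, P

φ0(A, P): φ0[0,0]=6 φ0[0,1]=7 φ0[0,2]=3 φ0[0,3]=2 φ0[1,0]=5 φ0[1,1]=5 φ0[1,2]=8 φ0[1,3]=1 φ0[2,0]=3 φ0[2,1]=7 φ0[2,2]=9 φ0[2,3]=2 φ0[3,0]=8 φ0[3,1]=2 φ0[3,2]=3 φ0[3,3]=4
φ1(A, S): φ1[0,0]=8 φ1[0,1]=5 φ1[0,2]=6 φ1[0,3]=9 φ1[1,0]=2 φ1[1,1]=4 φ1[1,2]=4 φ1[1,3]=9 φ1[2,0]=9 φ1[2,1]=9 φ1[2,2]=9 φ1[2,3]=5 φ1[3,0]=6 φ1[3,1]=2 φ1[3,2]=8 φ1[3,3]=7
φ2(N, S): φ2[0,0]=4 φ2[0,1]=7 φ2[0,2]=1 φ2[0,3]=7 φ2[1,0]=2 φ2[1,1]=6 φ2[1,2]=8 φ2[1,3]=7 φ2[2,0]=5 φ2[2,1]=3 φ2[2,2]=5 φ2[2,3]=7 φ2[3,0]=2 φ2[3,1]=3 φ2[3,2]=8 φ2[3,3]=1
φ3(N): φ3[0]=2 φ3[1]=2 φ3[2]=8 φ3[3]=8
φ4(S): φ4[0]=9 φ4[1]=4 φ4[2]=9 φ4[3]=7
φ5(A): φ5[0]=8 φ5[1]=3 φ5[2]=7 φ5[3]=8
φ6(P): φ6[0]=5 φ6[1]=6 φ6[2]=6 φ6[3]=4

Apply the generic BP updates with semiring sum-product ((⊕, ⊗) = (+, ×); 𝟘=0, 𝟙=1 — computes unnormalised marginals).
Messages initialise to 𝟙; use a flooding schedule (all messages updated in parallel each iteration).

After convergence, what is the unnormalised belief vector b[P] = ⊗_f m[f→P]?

init: all messages = 𝟙 over 4 values
r1 m[φ0→A] = [18, 19, 21, 17]
r1 m[φ0→P] = [22, 21, 23, 9]
r1 m[φ1→A] = [28, 19, 32, 23]
r1 m[φ1→S] = [25, 20, 27, 30]
r1 m[φ2→N] = [19, 23, 20, 14]
r1 m[φ2→S] = [13, 19, 22, 22]
r1 m[φ3→N] = [2, 2, 8, 8]
r1 m[φ4→S] = [9, 4, 9, 7]
r1 m[φ5→A] = [8, 3, 7, 8]
r1 m[φ6→P] = [5, 6, 6, 4]
r1 m[A→φ0] = [1, 1, 1, 1]
r1 m[A→φ1] = [1, 1, 1, 1]
r1 m[A→φ5] = [1, 1, 1, 1]
r1 m[N→φ2] = [1, 1, 1, 1]
r1 m[N→φ3] = [1, 1, 1, 1]
r1 m[S→φ1] = [1, 1, 1, 1]
r1 m[S→φ2] = [1, 1, 1, 1]
r1 m[S→φ4] = [1, 1, 1, 1]
r1 m[P→φ0] = [1, 1, 1, 1]
r1 m[P→φ6] = [1, 1, 1, 1]
r2 m[φ0→A] = [18, 19, 21, 17]
r2 m[φ0→P] = [22, 21, 23, 9]
r2 m[φ1→A] = [28, 19, 32, 23]
r2 m[φ1→S] = [25, 20, 27, 30]
r2 m[φ2→N] = [19, 23, 20, 14]
r2 m[φ2→S] = [13, 19, 22, 22]
r2 m[φ3→N] = [2, 2, 8, 8]
r2 m[φ4→S] = [9, 4, 9, 7]
r2 m[φ5→A] = [8, 3, 7, 8]
r2 m[φ6→P] = [5, 6, 6, 4]
r2 m[A→φ0] = [224, 57, 224, 184]
r2 m[A→φ1] = [144, 57, 147, 136]
r2 m[A→φ5] = [504, 361, 672, 391]
r2 m[N→φ2] = [2, 2, 8, 8]
r2 m[N→φ3] = [19, 23, 20, 14]
r2 m[S→φ1] = [117, 76, 198, 154]
r2 m[S→φ2] = [225, 80, 243, 210]
r2 m[S→φ4] = [325, 380, 594, 660]
r2 m[P→φ0] = [5, 6, 6, 4]
r2 m[P→φ6] = [22, 21, 23, 9]
r3 m[φ0→A] = [98, 107, 119, 86]
r3 m[φ0→P] = [3773, 3789, 3696, 1689]
r3 m[φ1→A] = [3890, 2716, 4289, 3516]
r3 m[φ1→S] = [3405, 2543, 3503, 3496]
r3 m[φ2→N] = [3173, 4344, 4050, 2844]
r3 m[φ2→S] = [68, 74, 122, 92]
r3 m[φ3→N] = [2, 2, 8, 8]
r3 m[φ4→S] = [9, 4, 9, 7]
r3 m[φ5→A] = [8, 3, 7, 8]
r3 m[φ6→P] = [5, 6, 6, 4]
r3 m[A→φ0] = [224, 57, 224, 184]
r3 m[A→φ1] = [144, 57, 147, 136]
r3 m[A→φ5] = [504, 361, 672, 391]
r3 m[N→φ2] = [2, 2, 8, 8]
r3 m[N→φ3] = [19, 23, 20, 14]
r3 m[S→φ1] = [117, 76, 198, 154]
r3 m[S→φ2] = [225, 80, 243, 210]
r3 m[S→φ4] = [325, 380, 594, 660]
r3 m[P→φ0] = [5, 6, 6, 4]
r3 m[P→φ6] = [22, 21, 23, 9]
r4 m[φ0→A] = [98, 107, 119, 86]
r4 m[φ0→P] = [3773, 3789, 3696, 1689]
r4 m[φ1→A] = [3890, 2716, 4289, 3516]
r4 m[φ1→S] = [3405, 2543, 3503, 3496]
r4 m[φ2→N] = [3173, 4344, 4050, 2844]
r4 m[φ2→S] = [68, 74, 122, 92]
r4 m[φ3→N] = [2, 2, 8, 8]
r4 m[φ4→S] = [9, 4, 9, 7]
r4 m[φ5→A] = [8, 3, 7, 8]
r4 m[φ6→P] = [5, 6, 6, 4]
r4 m[A→φ0] = [31120, 8148, 30023, 28128]
r4 m[A→φ1] = [784, 321, 833, 688]
r4 m[A→φ5] = [381220, 290612, 510391, 302376]
r4 m[N→φ2] = [2, 2, 8, 8]
r4 m[N→φ3] = [3173, 4344, 4050, 2844]
r4 m[S→φ1] = [612, 296, 1098, 644]
r4 m[S→φ2] = [30645, 10172, 31527, 24472]
r4 m[S→φ4] = [231540, 188182, 427366, 321632]
r4 m[P→φ0] = [5, 6, 6, 4]
r4 m[P→φ6] = [3773, 3789, 3696, 1689]
r5 m[φ0→A] = [98, 107, 119, 86]
r5 m[φ0→P] = [542553, 524997, 513135, 242946]
r5 m[φ1→A] = [18760, 12596, 21274, 17556]
r5 m[φ1→S] = [18539, 14077, 18989, 18926]
r5 m[φ2→N] = [396615, 545842, 512680, 368494]
r5 m[φ2→S] = [68, 74, 122, 92]
r5 m[φ3→N] = [2, 2, 8, 8]
r5 m[φ4→S] = [9, 4, 9, 7]
r5 m[φ5→A] = [8, 3, 7, 8]
r5 m[φ6→P] = [5, 6, 6, 4]
r5 m[A→φ0] = [31120, 8148, 30023, 28128]
r5 m[A→φ1] = [784, 321, 833, 688]
r5 m[A→φ5] = [381220, 290612, 510391, 302376]
r5 m[N→φ2] = [2, 2, 8, 8]
r5 m[N→φ3] = [3173, 4344, 4050, 2844]
r5 m[S→φ1] = [612, 296, 1098, 644]
r5 m[S→φ2] = [30645, 10172, 31527, 24472]
r5 m[S→φ4] = [231540, 188182, 427366, 321632]
r5 m[P→φ0] = [5, 6, 6, 4]
r5 m[P→φ6] = [3773, 3789, 3696, 1689]
r6 m[φ0→A] = [98, 107, 119, 86]
r6 m[φ0→P] = [542553, 524997, 513135, 242946]
r6 m[φ1→A] = [18760, 12596, 21274, 17556]
r6 m[φ1→S] = [18539, 14077, 18989, 18926]
r6 m[φ2→N] = [396615, 545842, 512680, 368494]
r6 m[φ2→S] = [68, 74, 122, 92]
r6 m[φ3→N] = [2, 2, 8, 8]
r6 m[φ4→S] = [9, 4, 9, 7]
r6 m[φ5→A] = [8, 3, 7, 8]
r6 m[φ6→P] = [5, 6, 6, 4]
r6 m[A→φ0] = [150080, 37788, 148918, 140448]
r6 m[A→φ1] = [784, 321, 833, 688]
r6 m[A→φ5] = [1838480, 1347772, 2531606, 1509816]
r6 m[N→φ2] = [2, 2, 8, 8]
r6 m[N→φ3] = [396615, 545842, 512680, 368494]
r6 m[S→φ1] = [612, 296, 1098, 644]
r6 m[S→φ2] = [166851, 56308, 170901, 132482]
r6 m[S→φ4] = [1260652, 1041698, 2316658, 1741192]
r6 m[P→φ0] = [5, 6, 6, 4]
r6 m[P→φ6] = [542553, 524997, 513135, 242946]
r7 m[φ0→A] = [98, 107, 119, 86]
r7 m[φ0→P] = [2659758, 2562822, 2514150, 1197576]
r7 m[φ1→A] = [18760, 12596, 21274, 17556]
r7 m[φ1→S] = [18539, 14077, 18989, 18926]
r7 m[φ2→N] = [2159835, 2966132, 2785058, 2002316]
r7 m[φ2→S] = [68, 74, 122, 92]
r7 m[φ3→N] = [2, 2, 8, 8]
r7 m[φ4→S] = [9, 4, 9, 7]
r7 m[φ5→A] = [8, 3, 7, 8]
r7 m[φ6→P] = [5, 6, 6, 4]
r7 m[A→φ0] = [150080, 37788, 148918, 140448]
r7 m[A→φ1] = [784, 321, 833, 688]
r7 m[A→φ5] = [1838480, 1347772, 2531606, 1509816]
r7 m[N→φ2] = [2, 2, 8, 8]
r7 m[N→φ3] = [396615, 545842, 512680, 368494]
r7 m[S→φ1] = [612, 296, 1098, 644]
r7 m[S→φ2] = [166851, 56308, 170901, 132482]
r7 m[S→φ4] = [1260652, 1041698, 2316658, 1741192]
r7 m[P→φ0] = [5, 6, 6, 4]
r7 m[P→φ6] = [542553, 524997, 513135, 242946]
r8 m[φ0→A] = [98, 107, 119, 86]
r8 m[φ0→P] = [2659758, 2562822, 2514150, 1197576]
r8 m[φ1→A] = [18760, 12596, 21274, 17556]
r8 m[φ1→S] = [18539, 14077, 18989, 18926]
r8 m[φ2→N] = [2159835, 2966132, 2785058, 2002316]
r8 m[φ2→S] = [68, 74, 122, 92]
r8 m[φ3→N] = [2, 2, 8, 8]
r8 m[φ4→S] = [9, 4, 9, 7]
r8 m[φ5→A] = [8, 3, 7, 8]
r8 m[φ6→P] = [5, 6, 6, 4]
r8 m[A→φ0] = [150080, 37788, 148918, 140448]
r8 m[A→φ1] = [784, 321, 833, 688]
r8 m[A→φ5] = [1838480, 1347772, 2531606, 1509816]
r8 m[N→φ2] = [2, 2, 8, 8]
r8 m[N→φ3] = [2159835, 2966132, 2785058, 2002316]
r8 m[S→φ1] = [612, 296, 1098, 644]
r8 m[S→φ2] = [166851, 56308, 170901, 132482]
r8 m[S→φ4] = [1260652, 1041698, 2316658, 1741192]
r8 m[P→φ0] = [5, 6, 6, 4]
r8 m[P→φ6] = [2659758, 2562822, 2514150, 1197576]
r9 m[φ0→A] = [98, 107, 119, 86]
r9 m[φ0→P] = [2659758, 2562822, 2514150, 1197576]
r9 m[φ1→A] = [18760, 12596, 21274, 17556]
r9 m[φ1→S] = [18539, 14077, 18989, 18926]
r9 m[φ2→N] = [2159835, 2966132, 2785058, 2002316]
r9 m[φ2→S] = [68, 74, 122, 92]
r9 m[φ3→N] = [2, 2, 8, 8]
r9 m[φ4→S] = [9, 4, 9, 7]
r9 m[φ5→A] = [8, 3, 7, 8]
r9 m[φ6→P] = [5, 6, 6, 4]
r9 m[A→φ0] = [150080, 37788, 148918, 140448]
r9 m[A→φ1] = [784, 321, 833, 688]
r9 m[A→φ5] = [1838480, 1347772, 2531606, 1509816]
r9 m[N→φ2] = [2, 2, 8, 8]
r9 m[N→φ3] = [2159835, 2966132, 2785058, 2002316]
r9 m[S→φ1] = [612, 296, 1098, 644]
r9 m[S→φ2] = [166851, 56308, 170901, 132482]
r9 m[S→φ4] = [1260652, 1041698, 2316658, 1741192]
r9 m[P→φ0] = [5, 6, 6, 4]
r9 m[P→φ6] = [2659758, 2562822, 2514150, 1197576]
fixed point reached at round 9
b[P] = ⊗ incoming = [13298790, 15376932, 15084900, 4790304]

b[P] = [13298790, 15376932, 15084900, 4790304]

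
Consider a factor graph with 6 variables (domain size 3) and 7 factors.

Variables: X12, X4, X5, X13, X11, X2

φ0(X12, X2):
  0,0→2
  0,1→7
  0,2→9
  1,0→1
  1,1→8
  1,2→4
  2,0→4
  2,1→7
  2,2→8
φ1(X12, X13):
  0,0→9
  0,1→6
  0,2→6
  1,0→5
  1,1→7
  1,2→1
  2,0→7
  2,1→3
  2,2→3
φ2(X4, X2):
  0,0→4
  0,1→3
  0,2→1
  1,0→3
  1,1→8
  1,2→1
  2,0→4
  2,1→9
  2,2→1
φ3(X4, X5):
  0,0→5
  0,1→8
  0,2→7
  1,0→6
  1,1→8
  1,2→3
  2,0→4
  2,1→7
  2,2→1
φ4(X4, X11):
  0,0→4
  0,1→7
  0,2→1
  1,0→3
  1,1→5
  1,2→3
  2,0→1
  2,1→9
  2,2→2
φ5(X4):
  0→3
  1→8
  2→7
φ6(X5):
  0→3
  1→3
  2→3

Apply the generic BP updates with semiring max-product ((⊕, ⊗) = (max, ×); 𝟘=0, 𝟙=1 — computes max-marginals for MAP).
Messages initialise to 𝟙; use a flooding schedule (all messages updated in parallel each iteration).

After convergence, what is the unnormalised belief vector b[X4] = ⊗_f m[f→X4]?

b[X4] = [95256, 483840, 750141]

init: all messages = 𝟙 over 3 values
r1 m[φ0→X12] = [9, 8, 8]
r1 m[φ0→X2] = [4, 8, 9]
r1 m[φ1→X12] = [9, 7, 7]
r1 m[φ1→X13] = [9, 7, 6]
r1 m[φ2→X4] = [4, 8, 9]
r1 m[φ2→X2] = [4, 9, 1]
r1 m[φ3→X4] = [8, 8, 7]
r1 m[φ3→X5] = [6, 8, 7]
r1 m[φ4→X4] = [7, 5, 9]
r1 m[φ4→X11] = [4, 9, 3]
r1 m[φ5→X4] = [3, 8, 7]
r1 m[φ6→X5] = [3, 3, 3]
r1 m[X12→φ0] = [1, 1, 1]
r1 m[X12→φ1] = [1, 1, 1]
r1 m[X4→φ2] = [1, 1, 1]
r1 m[X4→φ3] = [1, 1, 1]
r1 m[X4→φ4] = [1, 1, 1]
r1 m[X4→φ5] = [1, 1, 1]
r1 m[X5→φ3] = [1, 1, 1]
r1 m[X5→φ6] = [1, 1, 1]
r1 m[X13→φ1] = [1, 1, 1]
r1 m[X11→φ4] = [1, 1, 1]
r1 m[X2→φ0] = [1, 1, 1]
r1 m[X2→φ2] = [1, 1, 1]
r2 m[φ0→X12] = [9, 8, 8]
r2 m[φ0→X2] = [4, 8, 9]
r2 m[φ1→X12] = [9, 7, 7]
r2 m[φ1→X13] = [9, 7, 6]
r2 m[φ2→X4] = [4, 8, 9]
r2 m[φ2→X2] = [4, 9, 1]
r2 m[φ3→X4] = [8, 8, 7]
r2 m[φ3→X5] = [6, 8, 7]
r2 m[φ4→X4] = [7, 5, 9]
r2 m[φ4→X11] = [4, 9, 3]
r2 m[φ5→X4] = [3, 8, 7]
r2 m[φ6→X5] = [3, 3, 3]
r2 m[X12→φ0] = [9, 7, 7]
r2 m[X12→φ1] = [9, 8, 8]
r2 m[X4→φ2] = [168, 320, 441]
r2 m[X4→φ3] = [84, 320, 567]
r2 m[X4→φ4] = [96, 512, 441]
r2 m[X4→φ5] = [224, 320, 567]
r2 m[X5→φ3] = [3, 3, 3]
r2 m[X5→φ6] = [6, 8, 7]
r2 m[X13→φ1] = [1, 1, 1]
r2 m[X11→φ4] = [1, 1, 1]
r2 m[X2→φ0] = [4, 9, 1]
r2 m[X2→φ2] = [4, 8, 9]
r3 m[φ0→X12] = [63, 72, 63]
r3 m[φ0→X2] = [28, 63, 81]
r3 m[φ1→X12] = [9, 7, 7]
r3 m[φ1→X13] = [81, 56, 54]
r3 m[φ2→X4] = [24, 64, 72]
r3 m[φ2→X2] = [1764, 3969, 441]
r3 m[φ3→X4] = [24, 24, 21]
r3 m[φ3→X5] = [2268, 3969, 960]
r3 m[φ4→X4] = [7, 5, 9]
r3 m[φ4→X11] = [1536, 3969, 1536]
r3 m[φ5→X4] = [3, 8, 7]
r3 m[φ6→X5] = [3, 3, 3]
r3 m[X12→φ0] = [9, 7, 7]
r3 m[X12→φ1] = [9, 8, 8]
r3 m[X4→φ2] = [168, 320, 441]
r3 m[X4→φ3] = [84, 320, 567]
r3 m[X4→φ4] = [96, 512, 441]
r3 m[X4→φ5] = [224, 320, 567]
r3 m[X5→φ3] = [3, 3, 3]
r3 m[X5→φ6] = [6, 8, 7]
r3 m[X13→φ1] = [1, 1, 1]
r3 m[X11→φ4] = [1, 1, 1]
r3 m[X2→φ0] = [4, 9, 1]
r3 m[X2→φ2] = [4, 8, 9]
r4 m[φ0→X12] = [63, 72, 63]
r4 m[φ0→X2] = [28, 63, 81]
r4 m[φ1→X12] = [9, 7, 7]
r4 m[φ1→X13] = [81, 56, 54]
r4 m[φ2→X4] = [24, 64, 72]
r4 m[φ2→X2] = [1764, 3969, 441]
r4 m[φ3→X4] = [24, 24, 21]
r4 m[φ3→X5] = [2268, 3969, 960]
r4 m[φ4→X4] = [7, 5, 9]
r4 m[φ4→X11] = [1536, 3969, 1536]
r4 m[φ5→X4] = [3, 8, 7]
r4 m[φ6→X5] = [3, 3, 3]
r4 m[X12→φ0] = [9, 7, 7]
r4 m[X12→φ1] = [63, 72, 63]
r4 m[X4→φ2] = [504, 960, 1323]
r4 m[X4→φ3] = [504, 2560, 4536]
r4 m[X4→φ4] = [1728, 12288, 10584]
r4 m[X4→φ5] = [4032, 7680, 13608]
r4 m[X5→φ3] = [3, 3, 3]
r4 m[X5→φ6] = [2268, 3969, 960]
r4 m[X13→φ1] = [1, 1, 1]
r4 m[X11→φ4] = [1, 1, 1]
r4 m[X2→φ0] = [1764, 3969, 441]
r4 m[X2→φ2] = [28, 63, 81]
r5 m[φ0→X12] = [27783, 31752, 27783]
r5 m[φ0→X2] = [28, 63, 81]
r5 m[φ1→X12] = [9, 7, 7]
r5 m[φ1→X13] = [567, 504, 378]
r5 m[φ2→X4] = [189, 504, 567]
r5 m[φ2→X2] = [5292, 11907, 1323]
r5 m[φ3→X4] = [24, 24, 21]
r5 m[φ3→X5] = [18144, 31752, 7680]
r5 m[φ4→X4] = [7, 5, 9]
r5 m[φ4→X11] = [36864, 95256, 36864]
r5 m[φ5→X4] = [3, 8, 7]
r5 m[φ6→X5] = [3, 3, 3]
r5 m[X12→φ0] = [9, 7, 7]
r5 m[X12→φ1] = [63, 72, 63]
r5 m[X4→φ2] = [504, 960, 1323]
r5 m[X4→φ3] = [504, 2560, 4536]
r5 m[X4→φ4] = [1728, 12288, 10584]
r5 m[X4→φ5] = [4032, 7680, 13608]
r5 m[X5→φ3] = [3, 3, 3]
r5 m[X5→φ6] = [2268, 3969, 960]
r5 m[X13→φ1] = [1, 1, 1]
r5 m[X11→φ4] = [1, 1, 1]
r5 m[X2→φ0] = [1764, 3969, 441]
r5 m[X2→φ2] = [28, 63, 81]
r6 m[φ0→X12] = [27783, 31752, 27783]
r6 m[φ0→X2] = [28, 63, 81]
r6 m[φ1→X12] = [9, 7, 7]
r6 m[φ1→X13] = [567, 504, 378]
r6 m[φ2→X4] = [189, 504, 567]
r6 m[φ2→X2] = [5292, 11907, 1323]
r6 m[φ3→X4] = [24, 24, 21]
r6 m[φ3→X5] = [18144, 31752, 7680]
r6 m[φ4→X4] = [7, 5, 9]
r6 m[φ4→X11] = [36864, 95256, 36864]
r6 m[φ5→X4] = [3, 8, 7]
r6 m[φ6→X5] = [3, 3, 3]
r6 m[X12→φ0] = [9, 7, 7]
r6 m[X12→φ1] = [27783, 31752, 27783]
r6 m[X4→φ2] = [504, 960, 1323]
r6 m[X4→φ3] = [3969, 20160, 35721]
r6 m[X4→φ4] = [13608, 96768, 83349]
r6 m[X4→φ5] = [31752, 60480, 107163]
r6 m[X5→φ3] = [3, 3, 3]
r6 m[X5→φ6] = [18144, 31752, 7680]
r6 m[X13→φ1] = [1, 1, 1]
r6 m[X11→φ4] = [1, 1, 1]
r6 m[X2→φ0] = [5292, 11907, 1323]
r6 m[X2→φ2] = [28, 63, 81]
r7 m[φ0→X12] = [83349, 95256, 83349]
r7 m[φ0→X2] = [28, 63, 81]
r7 m[φ1→X12] = [9, 7, 7]
r7 m[φ1→X13] = [250047, 222264, 166698]
r7 m[φ2→X4] = [189, 504, 567]
r7 m[φ2→X2] = [5292, 11907, 1323]
r7 m[φ3→X4] = [24, 24, 21]
r7 m[φ3→X5] = [142884, 250047, 60480]
r7 m[φ4→X4] = [7, 5, 9]
r7 m[φ4→X11] = [290304, 750141, 290304]
r7 m[φ5→X4] = [3, 8, 7]
r7 m[φ6→X5] = [3, 3, 3]
r7 m[X12→φ0] = [9, 7, 7]
r7 m[X12→φ1] = [27783, 31752, 27783]
r7 m[X4→φ2] = [504, 960, 1323]
r7 m[X4→φ3] = [3969, 20160, 35721]
r7 m[X4→φ4] = [13608, 96768, 83349]
r7 m[X4→φ5] = [31752, 60480, 107163]
r7 m[X5→φ3] = [3, 3, 3]
r7 m[X5→φ6] = [18144, 31752, 7680]
r7 m[X13→φ1] = [1, 1, 1]
r7 m[X11→φ4] = [1, 1, 1]
r7 m[X2→φ0] = [5292, 11907, 1323]
r7 m[X2→φ2] = [28, 63, 81]
r8 m[φ0→X12] = [83349, 95256, 83349]
r8 m[φ0→X2] = [28, 63, 81]
r8 m[φ1→X12] = [9, 7, 7]
r8 m[φ1→X13] = [250047, 222264, 166698]
r8 m[φ2→X4] = [189, 504, 567]
r8 m[φ2→X2] = [5292, 11907, 1323]
r8 m[φ3→X4] = [24, 24, 21]
r8 m[φ3→X5] = [142884, 250047, 60480]
r8 m[φ4→X4] = [7, 5, 9]
r8 m[φ4→X11] = [290304, 750141, 290304]
r8 m[φ5→X4] = [3, 8, 7]
r8 m[φ6→X5] = [3, 3, 3]
r8 m[X12→φ0] = [9, 7, 7]
r8 m[X12→φ1] = [83349, 95256, 83349]
r8 m[X4→φ2] = [504, 960, 1323]
r8 m[X4→φ3] = [3969, 20160, 35721]
r8 m[X4→φ4] = [13608, 96768, 83349]
r8 m[X4→φ5] = [31752, 60480, 107163]
r8 m[X5→φ3] = [3, 3, 3]
r8 m[X5→φ6] = [142884, 250047, 60480]
r8 m[X13→φ1] = [1, 1, 1]
r8 m[X11→φ4] = [1, 1, 1]
r8 m[X2→φ0] = [5292, 11907, 1323]
r8 m[X2→φ2] = [28, 63, 81]
r9 m[φ0→X12] = [83349, 95256, 83349]
r9 m[φ0→X2] = [28, 63, 81]
r9 m[φ1→X12] = [9, 7, 7]
r9 m[φ1→X13] = [750141, 666792, 500094]
r9 m[φ2→X4] = [189, 504, 567]
r9 m[φ2→X2] = [5292, 11907, 1323]
r9 m[φ3→X4] = [24, 24, 21]
r9 m[φ3→X5] = [142884, 250047, 60480]
r9 m[φ4→X4] = [7, 5, 9]
r9 m[φ4→X11] = [290304, 750141, 290304]
r9 m[φ5→X4] = [3, 8, 7]
r9 m[φ6→X5] = [3, 3, 3]
r9 m[X12→φ0] = [9, 7, 7]
r9 m[X12→φ1] = [83349, 95256, 83349]
r9 m[X4→φ2] = [504, 960, 1323]
r9 m[X4→φ3] = [3969, 20160, 35721]
r9 m[X4→φ4] = [13608, 96768, 83349]
r9 m[X4→φ5] = [31752, 60480, 107163]
r9 m[X5→φ3] = [3, 3, 3]
r9 m[X5→φ6] = [142884, 250047, 60480]
r9 m[X13→φ1] = [1, 1, 1]
r9 m[X11→φ4] = [1, 1, 1]
r9 m[X2→φ0] = [5292, 11907, 1323]
r9 m[X2→φ2] = [28, 63, 81]
r10 m[φ0→X12] = [83349, 95256, 83349]
r10 m[φ0→X2] = [28, 63, 81]
r10 m[φ1→X12] = [9, 7, 7]
r10 m[φ1→X13] = [750141, 666792, 500094]
r10 m[φ2→X4] = [189, 504, 567]
r10 m[φ2→X2] = [5292, 11907, 1323]
r10 m[φ3→X4] = [24, 24, 21]
r10 m[φ3→X5] = [142884, 250047, 60480]
r10 m[φ4→X4] = [7, 5, 9]
r10 m[φ4→X11] = [290304, 750141, 290304]
r10 m[φ5→X4] = [3, 8, 7]
r10 m[φ6→X5] = [3, 3, 3]
r10 m[X12→φ0] = [9, 7, 7]
r10 m[X12→φ1] = [83349, 95256, 83349]
r10 m[X4→φ2] = [504, 960, 1323]
r10 m[X4→φ3] = [3969, 20160, 35721]
r10 m[X4→φ4] = [13608, 96768, 83349]
r10 m[X4→φ5] = [31752, 60480, 107163]
r10 m[X5→φ3] = [3, 3, 3]
r10 m[X5→φ6] = [142884, 250047, 60480]
r10 m[X13→φ1] = [1, 1, 1]
r10 m[X11→φ4] = [1, 1, 1]
r10 m[X2→φ0] = [5292, 11907, 1323]
r10 m[X2→φ2] = [28, 63, 81]
fixed point reached at round 10
b[X4] = ⊗ incoming = [95256, 483840, 750141]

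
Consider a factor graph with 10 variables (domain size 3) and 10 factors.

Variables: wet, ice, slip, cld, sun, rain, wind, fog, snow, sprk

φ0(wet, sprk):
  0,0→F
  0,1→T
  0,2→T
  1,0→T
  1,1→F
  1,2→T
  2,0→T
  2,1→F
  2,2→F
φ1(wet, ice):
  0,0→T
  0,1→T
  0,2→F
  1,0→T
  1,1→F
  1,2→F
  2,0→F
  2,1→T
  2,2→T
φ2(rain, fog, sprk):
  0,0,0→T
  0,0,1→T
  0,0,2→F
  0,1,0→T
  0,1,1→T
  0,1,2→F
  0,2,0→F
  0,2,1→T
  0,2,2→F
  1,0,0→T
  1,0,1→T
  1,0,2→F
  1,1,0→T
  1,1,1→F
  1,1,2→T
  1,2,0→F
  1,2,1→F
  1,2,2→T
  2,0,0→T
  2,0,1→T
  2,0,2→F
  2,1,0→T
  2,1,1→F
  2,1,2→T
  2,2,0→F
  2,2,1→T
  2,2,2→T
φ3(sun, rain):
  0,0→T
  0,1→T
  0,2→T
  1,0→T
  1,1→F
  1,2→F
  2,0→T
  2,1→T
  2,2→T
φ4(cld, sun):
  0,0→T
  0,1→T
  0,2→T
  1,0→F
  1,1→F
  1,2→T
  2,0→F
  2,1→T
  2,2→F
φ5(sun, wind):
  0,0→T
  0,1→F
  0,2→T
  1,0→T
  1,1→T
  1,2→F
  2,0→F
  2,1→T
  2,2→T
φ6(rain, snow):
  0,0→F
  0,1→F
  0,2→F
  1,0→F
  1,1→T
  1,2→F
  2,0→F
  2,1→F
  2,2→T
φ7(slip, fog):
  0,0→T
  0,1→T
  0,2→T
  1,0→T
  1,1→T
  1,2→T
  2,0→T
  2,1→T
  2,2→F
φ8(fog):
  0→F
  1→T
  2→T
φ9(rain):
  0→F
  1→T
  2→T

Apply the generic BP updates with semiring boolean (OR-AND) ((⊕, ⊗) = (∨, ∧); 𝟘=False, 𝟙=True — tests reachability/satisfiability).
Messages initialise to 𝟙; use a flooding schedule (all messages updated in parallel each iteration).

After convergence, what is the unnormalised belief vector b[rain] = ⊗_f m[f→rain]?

init: all messages = 𝟙 over 3 values
r1 m[φ0→wet] = [T, T, T]
r1 m[φ0→sprk] = [T, T, T]
r1 m[φ1→wet] = [T, T, T]
r1 m[φ1→ice] = [T, T, T]
r1 m[φ2→rain] = [T, T, T]
r1 m[φ2→fog] = [T, T, T]
r1 m[φ2→sprk] = [T, T, T]
r1 m[φ3→sun] = [T, T, T]
r1 m[φ3→rain] = [T, T, T]
r1 m[φ4→cld] = [T, T, T]
r1 m[φ4→sun] = [T, T, T]
r1 m[φ5→sun] = [T, T, T]
r1 m[φ5→wind] = [T, T, T]
r1 m[φ6→rain] = [F, T, T]
r1 m[φ6→snow] = [F, T, T]
r1 m[φ7→slip] = [T, T, T]
r1 m[φ7→fog] = [T, T, T]
r1 m[φ8→fog] = [F, T, T]
r1 m[φ9→rain] = [F, T, T]
r1 m[wet→φ0] = [T, T, T]
r1 m[wet→φ1] = [T, T, T]
r1 m[ice→φ1] = [T, T, T]
r1 m[slip→φ7] = [T, T, T]
r1 m[cld→φ4] = [T, T, T]
r1 m[sun→φ3] = [T, T, T]
r1 m[sun→φ4] = [T, T, T]
r1 m[sun→φ5] = [T, T, T]
r1 m[rain→φ2] = [T, T, T]
r1 m[rain→φ3] = [T, T, T]
r1 m[rain→φ6] = [T, T, T]
r1 m[rain→φ9] = [T, T, T]
r1 m[wind→φ5] = [T, T, T]
r1 m[fog→φ2] = [T, T, T]
r1 m[fog→φ7] = [T, T, T]
r1 m[fog→φ8] = [T, T, T]
r1 m[snow→φ6] = [T, T, T]
r1 m[sprk→φ0] = [T, T, T]
r1 m[sprk→φ2] = [T, T, T]
r2 m[φ0→wet] = [T, T, T]
r2 m[φ0→sprk] = [T, T, T]
r2 m[φ1→wet] = [T, T, T]
r2 m[φ1→ice] = [T, T, T]
r2 m[φ2→rain] = [T, T, T]
r2 m[φ2→fog] = [T, T, T]
r2 m[φ2→sprk] = [T, T, T]
r2 m[φ3→sun] = [T, T, T]
r2 m[φ3→rain] = [T, T, T]
r2 m[φ4→cld] = [T, T, T]
r2 m[φ4→sun] = [T, T, T]
r2 m[φ5→sun] = [T, T, T]
r2 m[φ5→wind] = [T, T, T]
r2 m[φ6→rain] = [F, T, T]
r2 m[φ6→snow] = [F, T, T]
r2 m[φ7→slip] = [T, T, T]
r2 m[φ7→fog] = [T, T, T]
r2 m[φ8→fog] = [F, T, T]
r2 m[φ9→rain] = [F, T, T]
r2 m[wet→φ0] = [T, T, T]
r2 m[wet→φ1] = [T, T, T]
r2 m[ice→φ1] = [T, T, T]
r2 m[slip→φ7] = [T, T, T]
r2 m[cld→φ4] = [T, T, T]
r2 m[sun→φ3] = [T, T, T]
r2 m[sun→φ4] = [T, T, T]
r2 m[sun→φ5] = [T, T, T]
r2 m[rain→φ2] = [F, T, T]
r2 m[rain→φ3] = [F, T, T]
r2 m[rain→φ6] = [F, T, T]
r2 m[rain→φ9] = [F, T, T]
r2 m[wind→φ5] = [T, T, T]
r2 m[fog→φ2] = [F, T, T]
r2 m[fog→φ7] = [F, T, T]
r2 m[fog→φ8] = [T, T, T]
r2 m[snow→φ6] = [T, T, T]
r2 m[sprk→φ0] = [T, T, T]
r2 m[sprk→φ2] = [T, T, T]
r3 m[φ0→wet] = [T, T, T]
r3 m[φ0→sprk] = [T, T, T]
r3 m[φ1→wet] = [T, T, T]
r3 m[φ1→ice] = [T, T, T]
r3 m[φ2→rain] = [T, T, T]
r3 m[φ2→fog] = [T, T, T]
r3 m[φ2→sprk] = [T, T, T]
r3 m[φ3→sun] = [T, F, T]
r3 m[φ3→rain] = [T, T, T]
r3 m[φ4→cld] = [T, T, T]
r3 m[φ4→sun] = [T, T, T]
r3 m[φ5→sun] = [T, T, T]
r3 m[φ5→wind] = [T, T, T]
r3 m[φ6→rain] = [F, T, T]
r3 m[φ6→snow] = [F, T, T]
r3 m[φ7→slip] = [T, T, T]
r3 m[φ7→fog] = [T, T, T]
r3 m[φ8→fog] = [F, T, T]
r3 m[φ9→rain] = [F, T, T]
r3 m[wet→φ0] = [T, T, T]
r3 m[wet→φ1] = [T, T, T]
r3 m[ice→φ1] = [T, T, T]
r3 m[slip→φ7] = [T, T, T]
r3 m[cld→φ4] = [T, T, T]
r3 m[sun→φ3] = [T, T, T]
r3 m[sun→φ4] = [T, T, T]
r3 m[sun→φ5] = [T, T, T]
r3 m[rain→φ2] = [F, T, T]
r3 m[rain→φ3] = [F, T, T]
r3 m[rain→φ6] = [F, T, T]
r3 m[rain→φ9] = [F, T, T]
r3 m[wind→φ5] = [T, T, T]
r3 m[fog→φ2] = [F, T, T]
r3 m[fog→φ7] = [F, T, T]
r3 m[fog→φ8] = [T, T, T]
r3 m[snow→φ6] = [T, T, T]
r3 m[sprk→φ0] = [T, T, T]
r3 m[sprk→φ2] = [T, T, T]
r4 m[φ0→wet] = [T, T, T]
r4 m[φ0→sprk] = [T, T, T]
r4 m[φ1→wet] = [T, T, T]
r4 m[φ1→ice] = [T, T, T]
r4 m[φ2→rain] = [T, T, T]
r4 m[φ2→fog] = [T, T, T]
r4 m[φ2→sprk] = [T, T, T]
r4 m[φ3→sun] = [T, F, T]
r4 m[φ3→rain] = [T, T, T]
r4 m[φ4→cld] = [T, T, T]
r4 m[φ4→sun] = [T, T, T]
r4 m[φ5→sun] = [T, T, T]
r4 m[φ5→wind] = [T, T, T]
r4 m[φ6→rain] = [F, T, T]
r4 m[φ6→snow] = [F, T, T]
r4 m[φ7→slip] = [T, T, T]
r4 m[φ7→fog] = [T, T, T]
r4 m[φ8→fog] = [F, T, T]
r4 m[φ9→rain] = [F, T, T]
r4 m[wet→φ0] = [T, T, T]
r4 m[wet→φ1] = [T, T, T]
r4 m[ice→φ1] = [T, T, T]
r4 m[slip→φ7] = [T, T, T]
r4 m[cld→φ4] = [T, T, T]
r4 m[sun→φ3] = [T, T, T]
r4 m[sun→φ4] = [T, F, T]
r4 m[sun→φ5] = [T, F, T]
r4 m[rain→φ2] = [F, T, T]
r4 m[rain→φ3] = [F, T, T]
r4 m[rain→φ6] = [F, T, T]
r4 m[rain→φ9] = [F, T, T]
r4 m[wind→φ5] = [T, T, T]
r4 m[fog→φ2] = [F, T, T]
r4 m[fog→φ7] = [F, T, T]
r4 m[fog→φ8] = [T, T, T]
r4 m[snow→φ6] = [T, T, T]
r4 m[sprk→φ0] = [T, T, T]
r4 m[sprk→φ2] = [T, T, T]
r5 m[φ0→wet] = [T, T, T]
r5 m[φ0→sprk] = [T, T, T]
r5 m[φ1→wet] = [T, T, T]
r5 m[φ1→ice] = [T, T, T]
r5 m[φ2→rain] = [T, T, T]
r5 m[φ2→fog] = [T, T, T]
r5 m[φ2→sprk] = [T, T, T]
r5 m[φ3→sun] = [T, F, T]
r5 m[φ3→rain] = [T, T, T]
r5 m[φ4→cld] = [T, T, F]
r5 m[φ4→sun] = [T, T, T]
r5 m[φ5→sun] = [T, T, T]
r5 m[φ5→wind] = [T, T, T]
r5 m[φ6→rain] = [F, T, T]
r5 m[φ6→snow] = [F, T, T]
r5 m[φ7→slip] = [T, T, T]
r5 m[φ7→fog] = [T, T, T]
r5 m[φ8→fog] = [F, T, T]
r5 m[φ9→rain] = [F, T, T]
r5 m[wet→φ0] = [T, T, T]
r5 m[wet→φ1] = [T, T, T]
r5 m[ice→φ1] = [T, T, T]
r5 m[slip→φ7] = [T, T, T]
r5 m[cld→φ4] = [T, T, T]
r5 m[sun→φ3] = [T, T, T]
r5 m[sun→φ4] = [T, F, T]
r5 m[sun→φ5] = [T, F, T]
r5 m[rain→φ2] = [F, T, T]
r5 m[rain→φ3] = [F, T, T]
r5 m[rain→φ6] = [F, T, T]
r5 m[rain→φ9] = [F, T, T]
r5 m[wind→φ5] = [T, T, T]
r5 m[fog→φ2] = [F, T, T]
r5 m[fog→φ7] = [F, T, T]
r5 m[fog→φ8] = [T, T, T]
r5 m[snow→φ6] = [T, T, T]
r5 m[sprk→φ0] = [T, T, T]
r5 m[sprk→φ2] = [T, T, T]
r6 m[φ0→wet] = [T, T, T]
r6 m[φ0→sprk] = [T, T, T]
r6 m[φ1→wet] = [T, T, T]
r6 m[φ1→ice] = [T, T, T]
r6 m[φ2→rain] = [T, T, T]
r6 m[φ2→fog] = [T, T, T]
r6 m[φ2→sprk] = [T, T, T]
r6 m[φ3→sun] = [T, F, T]
r6 m[φ3→rain] = [T, T, T]
r6 m[φ4→cld] = [T, T, F]
r6 m[φ4→sun] = [T, T, T]
r6 m[φ5→sun] = [T, T, T]
r6 m[φ5→wind] = [T, T, T]
r6 m[φ6→rain] = [F, T, T]
r6 m[φ6→snow] = [F, T, T]
r6 m[φ7→slip] = [T, T, T]
r6 m[φ7→fog] = [T, T, T]
r6 m[φ8→fog] = [F, T, T]
r6 m[φ9→rain] = [F, T, T]
r6 m[wet→φ0] = [T, T, T]
r6 m[wet→φ1] = [T, T, T]
r6 m[ice→φ1] = [T, T, T]
r6 m[slip→φ7] = [T, T, T]
r6 m[cld→φ4] = [T, T, T]
r6 m[sun→φ3] = [T, T, T]
r6 m[sun→φ4] = [T, F, T]
r6 m[sun→φ5] = [T, F, T]
r6 m[rain→φ2] = [F, T, T]
r6 m[rain→φ3] = [F, T, T]
r6 m[rain→φ6] = [F, T, T]
r6 m[rain→φ9] = [F, T, T]
r6 m[wind→φ5] = [T, T, T]
r6 m[fog→φ2] = [F, T, T]
r6 m[fog→φ7] = [F, T, T]
r6 m[fog→φ8] = [T, T, T]
r6 m[snow→φ6] = [T, T, T]
r6 m[sprk→φ0] = [T, T, T]
r6 m[sprk→φ2] = [T, T, T]
fixed point reached at round 6
b[rain] = ⊗ incoming = [F, T, T]

b[rain] = [F, T, T]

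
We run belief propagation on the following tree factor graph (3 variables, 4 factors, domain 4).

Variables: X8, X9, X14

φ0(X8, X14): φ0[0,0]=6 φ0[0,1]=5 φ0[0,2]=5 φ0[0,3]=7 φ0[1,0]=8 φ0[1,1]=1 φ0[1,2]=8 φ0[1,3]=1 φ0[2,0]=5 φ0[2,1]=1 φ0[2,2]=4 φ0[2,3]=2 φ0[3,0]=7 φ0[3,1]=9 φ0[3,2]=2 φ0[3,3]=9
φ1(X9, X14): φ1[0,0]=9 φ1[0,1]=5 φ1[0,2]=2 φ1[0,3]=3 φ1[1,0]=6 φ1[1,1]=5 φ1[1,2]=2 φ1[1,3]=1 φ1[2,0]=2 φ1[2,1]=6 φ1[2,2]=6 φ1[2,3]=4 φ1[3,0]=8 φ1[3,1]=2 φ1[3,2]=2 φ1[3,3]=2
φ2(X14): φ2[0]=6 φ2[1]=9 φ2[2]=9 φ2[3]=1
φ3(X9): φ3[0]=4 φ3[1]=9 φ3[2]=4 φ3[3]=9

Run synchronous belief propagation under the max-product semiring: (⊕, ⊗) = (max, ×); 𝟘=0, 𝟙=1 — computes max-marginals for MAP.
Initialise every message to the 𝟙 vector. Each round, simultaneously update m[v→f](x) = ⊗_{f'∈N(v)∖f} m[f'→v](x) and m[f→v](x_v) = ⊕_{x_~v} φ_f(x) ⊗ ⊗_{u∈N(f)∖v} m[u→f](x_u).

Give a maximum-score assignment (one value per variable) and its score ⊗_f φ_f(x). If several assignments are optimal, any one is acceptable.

assignment: (X8=3, X9=1, X14=1); score = 3645

init: all messages = 𝟙 over 4 values
r1 m[φ0→X8] = [7, 8, 5, 9]
r1 m[φ0→X14] = [8, 9, 8, 9]
r1 m[φ1→X9] = [9, 6, 6, 8]
r1 m[φ1→X14] = [9, 6, 6, 4]
r1 m[φ2→X14] = [6, 9, 9, 1]
r1 m[φ3→X9] = [4, 9, 4, 9]
r1 m[X8→φ0] = [1, 1, 1, 1]
r1 m[X9→φ1] = [1, 1, 1, 1]
r1 m[X9→φ3] = [1, 1, 1, 1]
r1 m[X14→φ0] = [1, 1, 1, 1]
r1 m[X14→φ1] = [1, 1, 1, 1]
r1 m[X14→φ2] = [1, 1, 1, 1]
r2 m[φ0→X8] = [7, 8, 5, 9]
r2 m[φ0→X14] = [8, 9, 8, 9]
r2 m[φ1→X9] = [9, 6, 6, 8]
r2 m[φ1→X14] = [9, 6, 6, 4]
r2 m[φ2→X14] = [6, 9, 9, 1]
r2 m[φ3→X9] = [4, 9, 4, 9]
r2 m[X8→φ0] = [1, 1, 1, 1]
r2 m[X9→φ1] = [4, 9, 4, 9]
r2 m[X9→φ3] = [9, 6, 6, 8]
r2 m[X14→φ0] = [54, 54, 54, 4]
r2 m[X14→φ1] = [48, 81, 72, 9]
r2 m[X14→φ2] = [72, 54, 48, 36]
r3 m[φ0→X8] = [324, 432, 270, 486]
r3 m[φ0→X14] = [8, 9, 8, 9]
r3 m[φ1→X9] = [432, 405, 486, 384]
r3 m[φ1→X14] = [72, 45, 24, 18]
r3 m[φ2→X14] = [6, 9, 9, 1]
r3 m[φ3→X9] = [4, 9, 4, 9]
r3 m[X8→φ0] = [1, 1, 1, 1]
r3 m[X9→φ1] = [4, 9, 4, 9]
r3 m[X9→φ3] = [9, 6, 6, 8]
r3 m[X14→φ0] = [54, 54, 54, 4]
r3 m[X14→φ1] = [48, 81, 72, 9]
r3 m[X14→φ2] = [72, 54, 48, 36]
r4 m[φ0→X8] = [324, 432, 270, 486]
r4 m[φ0→X14] = [8, 9, 8, 9]
r4 m[φ1→X9] = [432, 405, 486, 384]
r4 m[φ1→X14] = [72, 45, 24, 18]
r4 m[φ2→X14] = [6, 9, 9, 1]
r4 m[φ3→X9] = [4, 9, 4, 9]
r4 m[X8→φ0] = [1, 1, 1, 1]
r4 m[X9→φ1] = [4, 9, 4, 9]
r4 m[X9→φ3] = [432, 405, 486, 384]
r4 m[X14→φ0] = [432, 405, 216, 18]
r4 m[X14→φ1] = [48, 81, 72, 9]
r4 m[X14→φ2] = [576, 405, 192, 162]
r5 m[φ0→X8] = [2592, 3456, 2160, 3645]
r5 m[φ0→X14] = [8, 9, 8, 9]
r5 m[φ1→X9] = [432, 405, 486, 384]
r5 m[φ1→X14] = [72, 45, 24, 18]
r5 m[φ2→X14] = [6, 9, 9, 1]
r5 m[φ3→X9] = [4, 9, 4, 9]
r5 m[X8→φ0] = [1, 1, 1, 1]
r5 m[X9→φ1] = [4, 9, 4, 9]
r5 m[X9→φ3] = [432, 405, 486, 384]
r5 m[X14→φ0] = [432, 405, 216, 18]
r5 m[X14→φ1] = [48, 81, 72, 9]
r5 m[X14→φ2] = [576, 405, 192, 162]
r6 m[φ0→X8] = [2592, 3456, 2160, 3645]
r6 m[φ0→X14] = [8, 9, 8, 9]
r6 m[φ1→X9] = [432, 405, 486, 384]
r6 m[φ1→X14] = [72, 45, 24, 18]
r6 m[φ2→X14] = [6, 9, 9, 1]
r6 m[φ3→X9] = [4, 9, 4, 9]
r6 m[X8→φ0] = [1, 1, 1, 1]
r6 m[X9→φ1] = [4, 9, 4, 9]
r6 m[X9→φ3] = [432, 405, 486, 384]
r6 m[X14→φ0] = [432, 405, 216, 18]
r6 m[X14→φ1] = [48, 81, 72, 9]
r6 m[X14→φ2] = [576, 405, 192, 162]
fixed point reached at round 6
traceback from X8: (X8=3, X9=1, X14=1), score=3645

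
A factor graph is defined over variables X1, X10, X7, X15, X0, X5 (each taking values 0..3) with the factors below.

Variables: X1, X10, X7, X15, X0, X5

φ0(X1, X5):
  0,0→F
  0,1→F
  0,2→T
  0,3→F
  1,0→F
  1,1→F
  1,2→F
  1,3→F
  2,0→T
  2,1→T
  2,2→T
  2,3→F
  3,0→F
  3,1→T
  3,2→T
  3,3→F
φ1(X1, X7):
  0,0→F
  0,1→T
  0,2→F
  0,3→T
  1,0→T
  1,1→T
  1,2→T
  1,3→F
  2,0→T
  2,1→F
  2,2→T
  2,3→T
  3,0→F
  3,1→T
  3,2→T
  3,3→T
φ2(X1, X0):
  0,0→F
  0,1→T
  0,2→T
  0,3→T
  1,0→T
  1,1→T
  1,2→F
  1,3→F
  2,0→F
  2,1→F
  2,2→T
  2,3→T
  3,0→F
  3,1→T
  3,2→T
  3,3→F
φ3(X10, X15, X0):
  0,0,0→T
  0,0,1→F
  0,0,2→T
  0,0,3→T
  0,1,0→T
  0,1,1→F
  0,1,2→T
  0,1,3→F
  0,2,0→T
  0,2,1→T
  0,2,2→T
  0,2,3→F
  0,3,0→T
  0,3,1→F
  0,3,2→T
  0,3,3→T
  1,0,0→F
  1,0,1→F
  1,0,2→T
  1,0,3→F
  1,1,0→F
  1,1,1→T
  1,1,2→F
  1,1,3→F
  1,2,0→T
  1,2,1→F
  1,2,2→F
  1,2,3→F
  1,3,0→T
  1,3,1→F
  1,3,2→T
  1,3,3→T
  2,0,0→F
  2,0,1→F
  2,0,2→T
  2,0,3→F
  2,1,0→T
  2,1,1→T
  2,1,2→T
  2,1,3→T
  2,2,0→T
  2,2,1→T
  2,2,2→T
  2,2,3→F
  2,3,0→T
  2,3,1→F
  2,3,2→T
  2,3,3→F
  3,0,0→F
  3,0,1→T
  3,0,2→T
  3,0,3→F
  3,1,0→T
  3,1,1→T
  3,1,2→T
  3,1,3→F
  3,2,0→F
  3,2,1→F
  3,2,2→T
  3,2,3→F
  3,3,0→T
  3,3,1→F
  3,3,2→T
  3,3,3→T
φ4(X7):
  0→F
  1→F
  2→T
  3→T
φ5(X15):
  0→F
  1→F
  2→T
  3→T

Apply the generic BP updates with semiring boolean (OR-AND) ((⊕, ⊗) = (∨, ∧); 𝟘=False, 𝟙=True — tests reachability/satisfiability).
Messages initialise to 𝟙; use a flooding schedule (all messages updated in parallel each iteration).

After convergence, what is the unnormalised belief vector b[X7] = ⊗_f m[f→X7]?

init: all messages = 𝟙 over 4 values
r1 m[φ0→X1] = [T, F, T, T]
r1 m[φ0→X5] = [T, T, T, F]
r1 m[φ1→X1] = [T, T, T, T]
r1 m[φ1→X7] = [T, T, T, T]
r1 m[φ2→X1] = [T, T, T, T]
r1 m[φ2→X0] = [T, T, T, T]
r1 m[φ3→X10] = [T, T, T, T]
r1 m[φ3→X15] = [T, T, T, T]
r1 m[φ3→X0] = [T, T, T, T]
r1 m[φ4→X7] = [F, F, T, T]
r1 m[φ5→X15] = [F, F, T, T]
r1 m[X1→φ0] = [T, T, T, T]
r1 m[X1→φ1] = [T, T, T, T]
r1 m[X1→φ2] = [T, T, T, T]
r1 m[X10→φ3] = [T, T, T, T]
r1 m[X7→φ1] = [T, T, T, T]
r1 m[X7→φ4] = [T, T, T, T]
r1 m[X15→φ3] = [T, T, T, T]
r1 m[X15→φ5] = [T, T, T, T]
r1 m[X0→φ2] = [T, T, T, T]
r1 m[X0→φ3] = [T, T, T, T]
r1 m[X5→φ0] = [T, T, T, T]
r2 m[φ0→X1] = [T, F, T, T]
r2 m[φ0→X5] = [T, T, T, F]
r2 m[φ1→X1] = [T, T, T, T]
r2 m[φ1→X7] = [T, T, T, T]
r2 m[φ2→X1] = [T, T, T, T]
r2 m[φ2→X0] = [T, T, T, T]
r2 m[φ3→X10] = [T, T, T, T]
r2 m[φ3→X15] = [T, T, T, T]
r2 m[φ3→X0] = [T, T, T, T]
r2 m[φ4→X7] = [F, F, T, T]
r2 m[φ5→X15] = [F, F, T, T]
r2 m[X1→φ0] = [T, T, T, T]
r2 m[X1→φ1] = [T, F, T, T]
r2 m[X1→φ2] = [T, F, T, T]
r2 m[X10→φ3] = [T, T, T, T]
r2 m[X7→φ1] = [F, F, T, T]
r2 m[X7→φ4] = [T, T, T, T]
r2 m[X15→φ3] = [F, F, T, T]
r2 m[X15→φ5] = [T, T, T, T]
r2 m[X0→φ2] = [T, T, T, T]
r2 m[X0→φ3] = [T, T, T, T]
r2 m[X5→φ0] = [T, T, T, T]
r3 m[φ0→X1] = [T, F, T, T]
r3 m[φ0→X5] = [T, T, T, F]
r3 m[φ1→X1] = [T, T, T, T]
r3 m[φ1→X7] = [T, T, T, T]
r3 m[φ2→X1] = [T, T, T, T]
r3 m[φ2→X0] = [F, T, T, T]
r3 m[φ3→X10] = [T, T, T, T]
r3 m[φ3→X15] = [T, T, T, T]
r3 m[φ3→X0] = [T, T, T, T]
r3 m[φ4→X7] = [F, F, T, T]
r3 m[φ5→X15] = [F, F, T, T]
r3 m[X1→φ0] = [T, T, T, T]
r3 m[X1→φ1] = [T, F, T, T]
r3 m[X1→φ2] = [T, F, T, T]
r3 m[X10→φ3] = [T, T, T, T]
r3 m[X7→φ1] = [F, F, T, T]
r3 m[X7→φ4] = [T, T, T, T]
r3 m[X15→φ3] = [F, F, T, T]
r3 m[X15→φ5] = [T, T, T, T]
r3 m[X0→φ2] = [T, T, T, T]
r3 m[X0→φ3] = [T, T, T, T]
r3 m[X5→φ0] = [T, T, T, T]
r4 m[φ0→X1] = [T, F, T, T]
r4 m[φ0→X5] = [T, T, T, F]
r4 m[φ1→X1] = [T, T, T, T]
r4 m[φ1→X7] = [T, T, T, T]
r4 m[φ2→X1] = [T, T, T, T]
r4 m[φ2→X0] = [F, T, T, T]
r4 m[φ3→X10] = [T, T, T, T]
r4 m[φ3→X15] = [T, T, T, T]
r4 m[φ3→X0] = [T, T, T, T]
r4 m[φ4→X7] = [F, F, T, T]
r4 m[φ5→X15] = [F, F, T, T]
r4 m[X1→φ0] = [T, T, T, T]
r4 m[X1→φ1] = [T, F, T, T]
r4 m[X1→φ2] = [T, F, T, T]
r4 m[X10→φ3] = [T, T, T, T]
r4 m[X7→φ1] = [F, F, T, T]
r4 m[X7→φ4] = [T, T, T, T]
r4 m[X15→φ3] = [F, F, T, T]
r4 m[X15→φ5] = [T, T, T, T]
r4 m[X0→φ2] = [T, T, T, T]
r4 m[X0→φ3] = [F, T, T, T]
r4 m[X5→φ0] = [T, T, T, T]
r5 m[φ0→X1] = [T, F, T, T]
r5 m[φ0→X5] = [T, T, T, F]
r5 m[φ1→X1] = [T, T, T, T]
r5 m[φ1→X7] = [T, T, T, T]
r5 m[φ2→X1] = [T, T, T, T]
r5 m[φ2→X0] = [F, T, T, T]
r5 m[φ3→X10] = [T, T, T, T]
r5 m[φ3→X15] = [T, T, T, T]
r5 m[φ3→X0] = [T, T, T, T]
r5 m[φ4→X7] = [F, F, T, T]
r5 m[φ5→X15] = [F, F, T, T]
r5 m[X1→φ0] = [T, T, T, T]
r5 m[X1→φ1] = [T, F, T, T]
r5 m[X1→φ2] = [T, F, T, T]
r5 m[X10→φ3] = [T, T, T, T]
r5 m[X7→φ1] = [F, F, T, T]
r5 m[X7→φ4] = [T, T, T, T]
r5 m[X15→φ3] = [F, F, T, T]
r5 m[X15→φ5] = [T, T, T, T]
r5 m[X0→φ2] = [T, T, T, T]
r5 m[X0→φ3] = [F, T, T, T]
r5 m[X5→φ0] = [T, T, T, T]
fixed point reached at round 5
b[X7] = ⊗ incoming = [F, F, T, T]

b[X7] = [F, F, T, T]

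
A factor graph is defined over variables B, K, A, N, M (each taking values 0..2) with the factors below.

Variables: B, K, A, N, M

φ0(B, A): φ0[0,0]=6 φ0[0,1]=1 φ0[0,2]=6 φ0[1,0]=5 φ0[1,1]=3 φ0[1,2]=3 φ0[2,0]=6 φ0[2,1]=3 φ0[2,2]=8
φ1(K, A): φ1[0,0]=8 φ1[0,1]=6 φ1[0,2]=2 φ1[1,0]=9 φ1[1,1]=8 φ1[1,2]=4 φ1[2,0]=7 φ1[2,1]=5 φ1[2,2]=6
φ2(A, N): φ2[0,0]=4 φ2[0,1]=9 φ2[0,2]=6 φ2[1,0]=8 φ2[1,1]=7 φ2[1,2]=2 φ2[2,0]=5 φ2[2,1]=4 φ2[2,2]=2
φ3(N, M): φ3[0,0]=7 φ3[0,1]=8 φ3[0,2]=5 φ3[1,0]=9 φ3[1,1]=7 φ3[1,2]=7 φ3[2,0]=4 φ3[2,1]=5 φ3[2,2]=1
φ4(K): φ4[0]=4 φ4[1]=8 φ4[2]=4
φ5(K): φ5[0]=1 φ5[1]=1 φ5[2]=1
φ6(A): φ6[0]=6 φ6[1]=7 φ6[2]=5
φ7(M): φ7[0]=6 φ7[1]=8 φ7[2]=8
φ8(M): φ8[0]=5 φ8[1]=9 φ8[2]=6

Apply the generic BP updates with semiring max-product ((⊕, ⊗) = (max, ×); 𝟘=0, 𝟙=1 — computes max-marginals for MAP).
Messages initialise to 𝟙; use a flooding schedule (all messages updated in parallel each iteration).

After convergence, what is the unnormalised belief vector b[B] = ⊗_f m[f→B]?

b[B] = [11757312, 9797760, 11757312]

init: all messages = 𝟙 over 3 values
r1 m[φ0→B] = [6, 5, 8]
r1 m[φ0→A] = [6, 3, 8]
r1 m[φ1→K] = [8, 9, 7]
r1 m[φ1→A] = [9, 8, 6]
r1 m[φ2→A] = [9, 8, 5]
r1 m[φ2→N] = [8, 9, 6]
r1 m[φ3→N] = [8, 9, 5]
r1 m[φ3→M] = [9, 8, 7]
r1 m[φ4→K] = [4, 8, 4]
r1 m[φ5→K] = [1, 1, 1]
r1 m[φ6→A] = [6, 7, 5]
r1 m[φ7→M] = [6, 8, 8]
r1 m[φ8→M] = [5, 9, 6]
r1 m[B→φ0] = [1, 1, 1]
r1 m[K→φ1] = [1, 1, 1]
r1 m[K→φ4] = [1, 1, 1]
r1 m[K→φ5] = [1, 1, 1]
r1 m[A→φ0] = [1, 1, 1]
r1 m[A→φ1] = [1, 1, 1]
r1 m[A→φ2] = [1, 1, 1]
r1 m[A→φ6] = [1, 1, 1]
r1 m[N→φ2] = [1, 1, 1]
r1 m[N→φ3] = [1, 1, 1]
r1 m[M→φ3] = [1, 1, 1]
r1 m[M→φ7] = [1, 1, 1]
r1 m[M→φ8] = [1, 1, 1]
r2 m[φ0→B] = [6, 5, 8]
r2 m[φ0→A] = [6, 3, 8]
r2 m[φ1→K] = [8, 9, 7]
r2 m[φ1→A] = [9, 8, 6]
r2 m[φ2→A] = [9, 8, 5]
r2 m[φ2→N] = [8, 9, 6]
r2 m[φ3→N] = [8, 9, 5]
r2 m[φ3→M] = [9, 8, 7]
r2 m[φ4→K] = [4, 8, 4]
r2 m[φ5→K] = [1, 1, 1]
r2 m[φ6→A] = [6, 7, 5]
r2 m[φ7→M] = [6, 8, 8]
r2 m[φ8→M] = [5, 9, 6]
r2 m[B→φ0] = [1, 1, 1]
r2 m[K→φ1] = [4, 8, 4]
r2 m[K→φ4] = [8, 9, 7]
r2 m[K→φ5] = [32, 72, 28]
r2 m[A→φ0] = [486, 448, 150]
r2 m[A→φ1] = [324, 168, 200]
r2 m[A→φ2] = [324, 168, 240]
r2 m[A→φ6] = [486, 192, 240]
r2 m[N→φ2] = [8, 9, 5]
r2 m[N→φ3] = [8, 9, 6]
r2 m[M→φ3] = [30, 72, 48]
r2 m[M→φ7] = [45, 72, 42]
r2 m[M→φ8] = [54, 64, 56]
r3 m[φ0→B] = [2916, 2430, 2916]
r3 m[φ0→A] = [6, 3, 8]
r3 m[φ1→K] = [2592, 2916, 2268]
r3 m[φ1→A] = [72, 64, 32]
r3 m[φ2→A] = [81, 64, 40]
r3 m[φ2→N] = [1344, 2916, 1944]
r3 m[φ3→N] = [576, 504, 360]
r3 m[φ3→M] = [81, 64, 63]
r3 m[φ4→K] = [4, 8, 4]
r3 m[φ5→K] = [1, 1, 1]
r3 m[φ6→A] = [6, 7, 5]
r3 m[φ7→M] = [6, 8, 8]
r3 m[φ8→M] = [5, 9, 6]
r3 m[B→φ0] = [1, 1, 1]
r3 m[K→φ1] = [4, 8, 4]
r3 m[K→φ4] = [8, 9, 7]
r3 m[K→φ5] = [32, 72, 28]
r3 m[A→φ0] = [486, 448, 150]
r3 m[A→φ1] = [324, 168, 200]
r3 m[A→φ2] = [324, 168, 240]
r3 m[A→φ6] = [486, 192, 240]
r3 m[N→φ2] = [8, 9, 5]
r3 m[N→φ3] = [8, 9, 6]
r3 m[M→φ3] = [30, 72, 48]
r3 m[M→φ7] = [45, 72, 42]
r3 m[M→φ8] = [54, 64, 56]
r4 m[φ0→B] = [2916, 2430, 2916]
r4 m[φ0→A] = [6, 3, 8]
r4 m[φ1→K] = [2592, 2916, 2268]
r4 m[φ1→A] = [72, 64, 32]
r4 m[φ2→A] = [81, 64, 40]
r4 m[φ2→N] = [1344, 2916, 1944]
r4 m[φ3→N] = [576, 504, 360]
r4 m[φ3→M] = [81, 64, 63]
r4 m[φ4→K] = [4, 8, 4]
r4 m[φ5→K] = [1, 1, 1]
r4 m[φ6→A] = [6, 7, 5]
r4 m[φ7→M] = [6, 8, 8]
r4 m[φ8→M] = [5, 9, 6]
r4 m[B→φ0] = [1, 1, 1]
r4 m[K→φ1] = [4, 8, 4]
r4 m[K→φ4] = [2592, 2916, 2268]
r4 m[K→φ5] = [10368, 23328, 9072]
r4 m[A→φ0] = [34992, 28672, 6400]
r4 m[A→φ1] = [2916, 1344, 1600]
r4 m[A→φ2] = [2592, 1344, 1280]
r4 m[A→φ6] = [34992, 12288, 10240]
r4 m[N→φ2] = [576, 504, 360]
r4 m[N→φ3] = [1344, 2916, 1944]
r4 m[M→φ3] = [30, 72, 48]
r4 m[M→φ7] = [405, 576, 378]
r4 m[M→φ8] = [486, 512, 504]
r5 m[φ0→B] = [209952, 174960, 209952]
r5 m[φ0→A] = [6, 3, 8]
r5 m[φ1→K] = [23328, 26244, 20412]
r5 m[φ1→A] = [72, 64, 32]
r5 m[φ2→A] = [4536, 4608, 2880]
r5 m[φ2→N] = [10752, 23328, 15552]
r5 m[φ3→N] = [576, 504, 360]
r5 m[φ3→M] = [26244, 20412, 20412]
r5 m[φ4→K] = [4, 8, 4]
r5 m[φ5→K] = [1, 1, 1]
r5 m[φ6→A] = [6, 7, 5]
r5 m[φ7→M] = [6, 8, 8]
r5 m[φ8→M] = [5, 9, 6]
r5 m[B→φ0] = [1, 1, 1]
r5 m[K→φ1] = [4, 8, 4]
r5 m[K→φ4] = [2592, 2916, 2268]
r5 m[K→φ5] = [10368, 23328, 9072]
r5 m[A→φ0] = [34992, 28672, 6400]
r5 m[A→φ1] = [2916, 1344, 1600]
r5 m[A→φ2] = [2592, 1344, 1280]
r5 m[A→φ6] = [34992, 12288, 10240]
r5 m[N→φ2] = [576, 504, 360]
r5 m[N→φ3] = [1344, 2916, 1944]
r5 m[M→φ3] = [30, 72, 48]
r5 m[M→φ7] = [405, 576, 378]
r5 m[M→φ8] = [486, 512, 504]
r6 m[φ0→B] = [209952, 174960, 209952]
r6 m[φ0→A] = [6, 3, 8]
r6 m[φ1→K] = [23328, 26244, 20412]
r6 m[φ1→A] = [72, 64, 32]
r6 m[φ2→A] = [4536, 4608, 2880]
r6 m[φ2→N] = [10752, 23328, 15552]
r6 m[φ3→N] = [576, 504, 360]
r6 m[φ3→M] = [26244, 20412, 20412]
r6 m[φ4→K] = [4, 8, 4]
r6 m[φ5→K] = [1, 1, 1]
r6 m[φ6→A] = [6, 7, 5]
r6 m[φ7→M] = [6, 8, 8]
r6 m[φ8→M] = [5, 9, 6]
r6 m[B→φ0] = [1, 1, 1]
r6 m[K→φ1] = [4, 8, 4]
r6 m[K→φ4] = [23328, 26244, 20412]
r6 m[K→φ5] = [93312, 209952, 81648]
r6 m[A→φ0] = [1959552, 2064384, 460800]
r6 m[A→φ1] = [163296, 96768, 115200]
r6 m[A→φ2] = [2592, 1344, 1280]
r6 m[A→φ6] = [1959552, 884736, 737280]
r6 m[N→φ2] = [576, 504, 360]
r6 m[N→φ3] = [10752, 23328, 15552]
r6 m[M→φ3] = [30, 72, 48]
r6 m[M→φ7] = [131220, 183708, 122472]
r6 m[M→φ8] = [157464, 163296, 163296]
r7 m[φ0→B] = [11757312, 9797760, 11757312]
r7 m[φ0→A] = [6, 3, 8]
r7 m[φ1→K] = [1306368, 1469664, 1143072]
r7 m[φ1→A] = [72, 64, 32]
r7 m[φ2→A] = [4536, 4608, 2880]
r7 m[φ2→N] = [10752, 23328, 15552]
r7 m[φ3→N] = [576, 504, 360]
r7 m[φ3→M] = [209952, 163296, 163296]
r7 m[φ4→K] = [4, 8, 4]
r7 m[φ5→K] = [1, 1, 1]
r7 m[φ6→A] = [6, 7, 5]
r7 m[φ7→M] = [6, 8, 8]
r7 m[φ8→M] = [5, 9, 6]
r7 m[B→φ0] = [1, 1, 1]
r7 m[K→φ1] = [4, 8, 4]
r7 m[K→φ4] = [23328, 26244, 20412]
r7 m[K→φ5] = [93312, 209952, 81648]
r7 m[A→φ0] = [1959552, 2064384, 460800]
r7 m[A→φ1] = [163296, 96768, 115200]
r7 m[A→φ2] = [2592, 1344, 1280]
r7 m[A→φ6] = [1959552, 884736, 737280]
r7 m[N→φ2] = [576, 504, 360]
r7 m[N→φ3] = [10752, 23328, 15552]
r7 m[M→φ3] = [30, 72, 48]
r7 m[M→φ7] = [131220, 183708, 122472]
r7 m[M→φ8] = [157464, 163296, 163296]
r8 m[φ0→B] = [11757312, 9797760, 11757312]
r8 m[φ0→A] = [6, 3, 8]
r8 m[φ1→K] = [1306368, 1469664, 1143072]
r8 m[φ1→A] = [72, 64, 32]
r8 m[φ2→A] = [4536, 4608, 2880]
r8 m[φ2→N] = [10752, 23328, 15552]
r8 m[φ3→N] = [576, 504, 360]
r8 m[φ3→M] = [209952, 163296, 163296]
r8 m[φ4→K] = [4, 8, 4]
r8 m[φ5→K] = [1, 1, 1]
r8 m[φ6→A] = [6, 7, 5]
r8 m[φ7→M] = [6, 8, 8]
r8 m[φ8→M] = [5, 9, 6]
r8 m[B→φ0] = [1, 1, 1]
r8 m[K→φ1] = [4, 8, 4]
r8 m[K→φ4] = [1306368, 1469664, 1143072]
r8 m[K→φ5] = [5225472, 11757312, 4572288]
r8 m[A→φ0] = [1959552, 2064384, 460800]
r8 m[A→φ1] = [163296, 96768, 115200]
r8 m[A→φ2] = [2592, 1344, 1280]
r8 m[A→φ6] = [1959552, 884736, 737280]
r8 m[N→φ2] = [576, 504, 360]
r8 m[N→φ3] = [10752, 23328, 15552]
r8 m[M→φ3] = [30, 72, 48]
r8 m[M→φ7] = [1049760, 1469664, 979776]
r8 m[M→φ8] = [1259712, 1306368, 1306368]
r9 m[φ0→B] = [11757312, 9797760, 11757312]
r9 m[φ0→A] = [6, 3, 8]
r9 m[φ1→K] = [1306368, 1469664, 1143072]
r9 m[φ1→A] = [72, 64, 32]
r9 m[φ2→A] = [4536, 4608, 2880]
r9 m[φ2→N] = [10752, 23328, 15552]
r9 m[φ3→N] = [576, 504, 360]
r9 m[φ3→M] = [209952, 163296, 163296]
r9 m[φ4→K] = [4, 8, 4]
r9 m[φ5→K] = [1, 1, 1]
r9 m[φ6→A] = [6, 7, 5]
r9 m[φ7→M] = [6, 8, 8]
r9 m[φ8→M] = [5, 9, 6]
r9 m[B→φ0] = [1, 1, 1]
r9 m[K→φ1] = [4, 8, 4]
r9 m[K→φ4] = [1306368, 1469664, 1143072]
r9 m[K→φ5] = [5225472, 11757312, 4572288]
r9 m[A→φ0] = [1959552, 2064384, 460800]
r9 m[A→φ1] = [163296, 96768, 115200]
r9 m[A→φ2] = [2592, 1344, 1280]
r9 m[A→φ6] = [1959552, 884736, 737280]
r9 m[N→φ2] = [576, 504, 360]
r9 m[N→φ3] = [10752, 23328, 15552]
r9 m[M→φ3] = [30, 72, 48]
r9 m[M→φ7] = [1049760, 1469664, 979776]
r9 m[M→φ8] = [1259712, 1306368, 1306368]
fixed point reached at round 9
b[B] = ⊗ incoming = [11757312, 9797760, 11757312]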